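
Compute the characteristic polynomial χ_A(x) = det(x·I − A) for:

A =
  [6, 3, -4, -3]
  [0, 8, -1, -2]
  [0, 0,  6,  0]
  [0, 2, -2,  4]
x^4 - 24*x^3 + 216*x^2 - 864*x + 1296

Expanding det(x·I − A) (e.g. by cofactor expansion or by noting that A is similar to its Jordan form J, which has the same characteristic polynomial as A) gives
  χ_A(x) = x^4 - 24*x^3 + 216*x^2 - 864*x + 1296
which factors as (x - 6)^4. The eigenvalues (with algebraic multiplicities) are λ = 6 with multiplicity 4.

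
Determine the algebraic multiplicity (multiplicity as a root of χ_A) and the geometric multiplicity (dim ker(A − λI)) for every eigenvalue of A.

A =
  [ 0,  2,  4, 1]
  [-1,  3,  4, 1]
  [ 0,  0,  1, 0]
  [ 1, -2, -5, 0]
λ = 1: alg = 4, geom = 2

Step 1 — factor the characteristic polynomial to read off the algebraic multiplicities:
  χ_A(x) = (x - 1)^4

Step 2 — compute geometric multiplicities via the rank-nullity identity g(λ) = n − rank(A − λI):
  rank(A − (1)·I) = 2, so dim ker(A − (1)·I) = n − 2 = 2

Summary:
  λ = 1: algebraic multiplicity = 4, geometric multiplicity = 2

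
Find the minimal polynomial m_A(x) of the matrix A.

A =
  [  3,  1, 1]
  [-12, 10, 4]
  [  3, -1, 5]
x^2 - 12*x + 36

The characteristic polynomial is χ_A(x) = (x - 6)^3, so the eigenvalues are known. The minimal polynomial is
  m_A(x) = Π_λ (x − λ)^{k_λ}
where k_λ is the size of the *largest* Jordan block for λ (equivalently, the smallest k with (A − λI)^k v = 0 for every generalised eigenvector v of λ).

  λ = 6: largest Jordan block has size 2, contributing (x − 6)^2

So m_A(x) = (x - 6)^2 = x^2 - 12*x + 36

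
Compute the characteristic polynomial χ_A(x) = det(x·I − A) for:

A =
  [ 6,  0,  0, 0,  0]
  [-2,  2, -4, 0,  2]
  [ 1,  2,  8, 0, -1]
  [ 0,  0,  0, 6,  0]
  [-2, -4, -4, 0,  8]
x^5 - 30*x^4 + 360*x^3 - 2160*x^2 + 6480*x - 7776

Expanding det(x·I − A) (e.g. by cofactor expansion or by noting that A is similar to its Jordan form J, which has the same characteristic polynomial as A) gives
  χ_A(x) = x^5 - 30*x^4 + 360*x^3 - 2160*x^2 + 6480*x - 7776
which factors as (x - 6)^5. The eigenvalues (with algebraic multiplicities) are λ = 6 with multiplicity 5.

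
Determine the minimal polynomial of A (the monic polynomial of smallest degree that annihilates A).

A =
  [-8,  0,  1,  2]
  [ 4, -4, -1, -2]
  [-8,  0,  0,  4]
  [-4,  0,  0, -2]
x^3 + 10*x^2 + 32*x + 32

The characteristic polynomial is χ_A(x) = (x + 2)*(x + 4)^3, so the eigenvalues are known. The minimal polynomial is
  m_A(x) = Π_λ (x − λ)^{k_λ}
where k_λ is the size of the *largest* Jordan block for λ (equivalently, the smallest k with (A − λI)^k v = 0 for every generalised eigenvector v of λ).

  λ = -4: largest Jordan block has size 2, contributing (x + 4)^2
  λ = -2: largest Jordan block has size 1, contributing (x + 2)

So m_A(x) = (x + 2)*(x + 4)^2 = x^3 + 10*x^2 + 32*x + 32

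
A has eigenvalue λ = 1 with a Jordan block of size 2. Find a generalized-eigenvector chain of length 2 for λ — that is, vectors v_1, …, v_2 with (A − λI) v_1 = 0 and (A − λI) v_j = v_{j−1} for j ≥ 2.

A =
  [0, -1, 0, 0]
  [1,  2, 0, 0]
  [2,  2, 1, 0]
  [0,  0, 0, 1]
A Jordan chain for λ = 1 of length 2:
v_1 = (-1, 1, 2, 0)ᵀ
v_2 = (1, 0, 0, 0)ᵀ

Let N = A − (1)·I. We want v_2 with N^2 v_2 = 0 but N^1 v_2 ≠ 0; then v_{j-1} := N · v_j for j = 2, …, 2.

Pick v_2 = (1, 0, 0, 0)ᵀ.
Then v_1 = N · v_2 = (-1, 1, 2, 0)ᵀ.

Sanity check: (A − (1)·I) v_1 = (0, 0, 0, 0)ᵀ = 0. ✓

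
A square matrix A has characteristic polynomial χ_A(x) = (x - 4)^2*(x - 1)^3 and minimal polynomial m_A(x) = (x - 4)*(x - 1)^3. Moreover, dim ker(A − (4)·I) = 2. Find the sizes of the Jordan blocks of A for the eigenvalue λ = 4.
Block sizes for λ = 4: [1, 1]

Step 1 — from the characteristic polynomial, algebraic multiplicity of λ = 4 is 2. From dim ker(A − (4)·I) = 2, there are exactly 2 Jordan blocks for λ = 4.
Step 2 — from the minimal polynomial, the factor (x − 4) tells us the largest block for λ = 4 has size 1.
Step 3 — with total size 2, 2 blocks, and largest block 1, the block sizes (in nonincreasing order) are [1, 1].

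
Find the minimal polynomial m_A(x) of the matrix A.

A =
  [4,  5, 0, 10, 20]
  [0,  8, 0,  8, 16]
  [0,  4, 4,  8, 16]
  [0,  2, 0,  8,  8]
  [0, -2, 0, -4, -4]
x^2 - 8*x + 16

The characteristic polynomial is χ_A(x) = (x - 4)^5, so the eigenvalues are known. The minimal polynomial is
  m_A(x) = Π_λ (x − λ)^{k_λ}
where k_λ is the size of the *largest* Jordan block for λ (equivalently, the smallest k with (A − λI)^k v = 0 for every generalised eigenvector v of λ).

  λ = 4: largest Jordan block has size 2, contributing (x − 4)^2

So m_A(x) = (x - 4)^2 = x^2 - 8*x + 16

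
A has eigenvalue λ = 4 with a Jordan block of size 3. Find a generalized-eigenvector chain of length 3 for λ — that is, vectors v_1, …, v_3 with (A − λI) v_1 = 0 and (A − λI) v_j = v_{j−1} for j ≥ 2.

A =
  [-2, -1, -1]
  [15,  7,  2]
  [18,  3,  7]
A Jordan chain for λ = 4 of length 3:
v_1 = (3, -9, -9)ᵀ
v_2 = (-6, 15, 18)ᵀ
v_3 = (1, 0, 0)ᵀ

Let N = A − (4)·I. We want v_3 with N^3 v_3 = 0 but N^2 v_3 ≠ 0; then v_{j-1} := N · v_j for j = 3, …, 2.

Pick v_3 = (1, 0, 0)ᵀ.
Then v_2 = N · v_3 = (-6, 15, 18)ᵀ.
Then v_1 = N · v_2 = (3, -9, -9)ᵀ.

Sanity check: (A − (4)·I) v_1 = (0, 0, 0)ᵀ = 0. ✓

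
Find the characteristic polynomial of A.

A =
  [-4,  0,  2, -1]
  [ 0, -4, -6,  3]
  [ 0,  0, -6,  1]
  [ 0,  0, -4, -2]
x^4 + 16*x^3 + 96*x^2 + 256*x + 256

Expanding det(x·I − A) (e.g. by cofactor expansion or by noting that A is similar to its Jordan form J, which has the same characteristic polynomial as A) gives
  χ_A(x) = x^4 + 16*x^3 + 96*x^2 + 256*x + 256
which factors as (x + 4)^4. The eigenvalues (with algebraic multiplicities) are λ = -4 with multiplicity 4.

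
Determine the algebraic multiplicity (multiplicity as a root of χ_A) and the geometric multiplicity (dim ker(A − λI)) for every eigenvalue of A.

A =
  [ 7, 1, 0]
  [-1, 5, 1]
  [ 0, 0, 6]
λ = 6: alg = 3, geom = 1

Step 1 — factor the characteristic polynomial to read off the algebraic multiplicities:
  χ_A(x) = (x - 6)^3

Step 2 — compute geometric multiplicities via the rank-nullity identity g(λ) = n − rank(A − λI):
  rank(A − (6)·I) = 2, so dim ker(A − (6)·I) = n − 2 = 1

Summary:
  λ = 6: algebraic multiplicity = 3, geometric multiplicity = 1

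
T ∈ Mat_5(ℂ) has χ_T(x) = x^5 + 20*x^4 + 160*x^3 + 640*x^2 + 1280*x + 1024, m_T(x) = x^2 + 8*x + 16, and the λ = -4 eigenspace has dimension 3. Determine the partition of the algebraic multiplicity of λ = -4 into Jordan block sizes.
Block sizes for λ = -4: [2, 2, 1]

Step 1 — from the characteristic polynomial, algebraic multiplicity of λ = -4 is 5. From dim ker(T − (-4)·I) = 3, there are exactly 3 Jordan blocks for λ = -4.
Step 2 — from the minimal polynomial, the factor (x + 4)^2 tells us the largest block for λ = -4 has size 2.
Step 3 — with total size 5, 3 blocks, and largest block 2, the block sizes (in nonincreasing order) are [2, 2, 1].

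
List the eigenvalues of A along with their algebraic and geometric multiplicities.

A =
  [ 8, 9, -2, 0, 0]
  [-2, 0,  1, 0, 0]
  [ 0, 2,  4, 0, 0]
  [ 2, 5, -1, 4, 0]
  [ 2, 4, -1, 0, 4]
λ = 4: alg = 5, geom = 3

Step 1 — factor the characteristic polynomial to read off the algebraic multiplicities:
  χ_A(x) = (x - 4)^5

Step 2 — compute geometric multiplicities via the rank-nullity identity g(λ) = n − rank(A − λI):
  rank(A − (4)·I) = 2, so dim ker(A − (4)·I) = n − 2 = 3

Summary:
  λ = 4: algebraic multiplicity = 5, geometric multiplicity = 3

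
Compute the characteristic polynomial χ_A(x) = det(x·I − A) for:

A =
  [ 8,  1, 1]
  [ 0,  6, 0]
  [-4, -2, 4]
x^3 - 18*x^2 + 108*x - 216

Expanding det(x·I − A) (e.g. by cofactor expansion or by noting that A is similar to its Jordan form J, which has the same characteristic polynomial as A) gives
  χ_A(x) = x^3 - 18*x^2 + 108*x - 216
which factors as (x - 6)^3. The eigenvalues (with algebraic multiplicities) are λ = 6 with multiplicity 3.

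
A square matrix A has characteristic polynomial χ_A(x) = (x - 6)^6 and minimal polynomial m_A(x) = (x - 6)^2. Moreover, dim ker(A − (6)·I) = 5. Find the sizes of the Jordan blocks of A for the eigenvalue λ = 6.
Block sizes for λ = 6: [2, 1, 1, 1, 1]

Step 1 — from the characteristic polynomial, algebraic multiplicity of λ = 6 is 6. From dim ker(A − (6)·I) = 5, there are exactly 5 Jordan blocks for λ = 6.
Step 2 — from the minimal polynomial, the factor (x − 6)^2 tells us the largest block for λ = 6 has size 2.
Step 3 — with total size 6, 5 blocks, and largest block 2, the block sizes (in nonincreasing order) are [2, 1, 1, 1, 1].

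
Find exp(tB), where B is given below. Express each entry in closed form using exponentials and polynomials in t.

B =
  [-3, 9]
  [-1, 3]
e^{tB} =
  [1 - 3*t, 9*t]
  [-t, 3*t + 1]

Strategy: write B = P · J · P⁻¹ where J is a Jordan canonical form, so e^{tB} = P · e^{tJ} · P⁻¹, and e^{tJ} can be computed block-by-block.

B has Jordan form
J =
  [0, 1]
  [0, 0]
(up to reordering of blocks).

Per-block formulas:
  For a 2×2 Jordan block J_2(0): exp(t · J_2(0)) = e^(0t)·(I + t·N), where N is the 2×2 nilpotent shift.

After assembling e^{tJ} and conjugating by P, we get:

e^{tB} =
  [1 - 3*t, 9*t]
  [-t, 3*t + 1]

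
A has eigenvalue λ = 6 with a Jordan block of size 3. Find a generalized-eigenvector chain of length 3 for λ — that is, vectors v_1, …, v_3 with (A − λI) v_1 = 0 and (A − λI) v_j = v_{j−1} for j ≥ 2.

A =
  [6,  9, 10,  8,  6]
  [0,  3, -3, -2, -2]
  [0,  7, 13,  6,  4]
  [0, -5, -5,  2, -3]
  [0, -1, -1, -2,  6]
A Jordan chain for λ = 6 of length 3:
v_1 = (-3, 0, -6, 3, 6)ᵀ
v_2 = (9, -3, 7, -5, -1)ᵀ
v_3 = (0, 1, 0, 0, 0)ᵀ

Let N = A − (6)·I. We want v_3 with N^3 v_3 = 0 but N^2 v_3 ≠ 0; then v_{j-1} := N · v_j for j = 3, …, 2.

Pick v_3 = (0, 1, 0, 0, 0)ᵀ.
Then v_2 = N · v_3 = (9, -3, 7, -5, -1)ᵀ.
Then v_1 = N · v_2 = (-3, 0, -6, 3, 6)ᵀ.

Sanity check: (A − (6)·I) v_1 = (0, 0, 0, 0, 0)ᵀ = 0. ✓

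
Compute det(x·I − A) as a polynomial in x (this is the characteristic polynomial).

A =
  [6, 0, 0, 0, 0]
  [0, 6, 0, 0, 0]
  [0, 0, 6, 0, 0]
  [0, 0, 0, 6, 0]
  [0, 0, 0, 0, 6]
x^5 - 30*x^4 + 360*x^3 - 2160*x^2 + 6480*x - 7776

Expanding det(x·I − A) (e.g. by cofactor expansion or by noting that A is similar to its Jordan form J, which has the same characteristic polynomial as A) gives
  χ_A(x) = x^5 - 30*x^4 + 360*x^3 - 2160*x^2 + 6480*x - 7776
which factors as (x - 6)^5. The eigenvalues (with algebraic multiplicities) are λ = 6 with multiplicity 5.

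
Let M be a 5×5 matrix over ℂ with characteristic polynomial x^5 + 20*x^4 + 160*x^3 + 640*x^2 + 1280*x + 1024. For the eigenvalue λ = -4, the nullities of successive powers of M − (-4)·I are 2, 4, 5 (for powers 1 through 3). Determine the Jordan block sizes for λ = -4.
Block sizes for λ = -4: [3, 2]

From the dimensions of kernels of powers, the number of Jordan blocks of size at least j is d_j − d_{j−1} where d_j = dim ker(N^j) (with d_0 = 0). Computing the differences gives [2, 2, 1].
The number of blocks of size exactly k is (#blocks of size ≥ k) − (#blocks of size ≥ k + 1), so the partition is: 1 block(s) of size 2, 1 block(s) of size 3.
In nonincreasing order the block sizes are [3, 2].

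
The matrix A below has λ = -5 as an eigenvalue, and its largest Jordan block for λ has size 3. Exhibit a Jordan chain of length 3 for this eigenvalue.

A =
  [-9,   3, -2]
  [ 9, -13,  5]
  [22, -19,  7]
A Jordan chain for λ = -5 of length 3:
v_1 = (-1, 2, 5)ᵀ
v_2 = (-4, 9, 22)ᵀ
v_3 = (1, 0, 0)ᵀ

Let N = A − (-5)·I. We want v_3 with N^3 v_3 = 0 but N^2 v_3 ≠ 0; then v_{j-1} := N · v_j for j = 3, …, 2.

Pick v_3 = (1, 0, 0)ᵀ.
Then v_2 = N · v_3 = (-4, 9, 22)ᵀ.
Then v_1 = N · v_2 = (-1, 2, 5)ᵀ.

Sanity check: (A − (-5)·I) v_1 = (0, 0, 0)ᵀ = 0. ✓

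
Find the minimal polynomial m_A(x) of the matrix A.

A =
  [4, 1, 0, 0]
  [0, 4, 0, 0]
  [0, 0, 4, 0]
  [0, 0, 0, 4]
x^2 - 8*x + 16

The characteristic polynomial is χ_A(x) = (x - 4)^4, so the eigenvalues are known. The minimal polynomial is
  m_A(x) = Π_λ (x − λ)^{k_λ}
where k_λ is the size of the *largest* Jordan block for λ (equivalently, the smallest k with (A − λI)^k v = 0 for every generalised eigenvector v of λ).

  λ = 4: largest Jordan block has size 2, contributing (x − 4)^2

So m_A(x) = (x - 4)^2 = x^2 - 8*x + 16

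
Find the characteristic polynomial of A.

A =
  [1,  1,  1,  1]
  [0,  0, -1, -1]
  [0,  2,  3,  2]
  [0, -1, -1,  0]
x^4 - 4*x^3 + 6*x^2 - 4*x + 1

Expanding det(x·I − A) (e.g. by cofactor expansion or by noting that A is similar to its Jordan form J, which has the same characteristic polynomial as A) gives
  χ_A(x) = x^4 - 4*x^3 + 6*x^2 - 4*x + 1
which factors as (x - 1)^4. The eigenvalues (with algebraic multiplicities) are λ = 1 with multiplicity 4.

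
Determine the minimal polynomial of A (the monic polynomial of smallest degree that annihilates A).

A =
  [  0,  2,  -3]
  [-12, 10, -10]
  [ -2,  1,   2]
x^3 - 12*x^2 + 48*x - 64

The characteristic polynomial is χ_A(x) = (x - 4)^3, so the eigenvalues are known. The minimal polynomial is
  m_A(x) = Π_λ (x − λ)^{k_λ}
where k_λ is the size of the *largest* Jordan block for λ (equivalently, the smallest k with (A − λI)^k v = 0 for every generalised eigenvector v of λ).

  λ = 4: largest Jordan block has size 3, contributing (x − 4)^3

So m_A(x) = (x - 4)^3 = x^3 - 12*x^2 + 48*x - 64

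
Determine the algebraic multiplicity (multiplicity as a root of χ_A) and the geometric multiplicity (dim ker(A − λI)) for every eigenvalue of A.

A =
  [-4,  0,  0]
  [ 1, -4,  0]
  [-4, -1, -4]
λ = -4: alg = 3, geom = 1

Step 1 — factor the characteristic polynomial to read off the algebraic multiplicities:
  χ_A(x) = (x + 4)^3

Step 2 — compute geometric multiplicities via the rank-nullity identity g(λ) = n − rank(A − λI):
  rank(A − (-4)·I) = 2, so dim ker(A − (-4)·I) = n − 2 = 1

Summary:
  λ = -4: algebraic multiplicity = 3, geometric multiplicity = 1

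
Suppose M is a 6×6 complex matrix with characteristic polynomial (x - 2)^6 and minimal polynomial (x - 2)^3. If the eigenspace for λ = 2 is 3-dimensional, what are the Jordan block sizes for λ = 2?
Block sizes for λ = 2: [3, 2, 1]

Step 1 — from the characteristic polynomial, algebraic multiplicity of λ = 2 is 6. From dim ker(M − (2)·I) = 3, there are exactly 3 Jordan blocks for λ = 2.
Step 2 — from the minimal polynomial, the factor (x − 2)^3 tells us the largest block for λ = 2 has size 3.
Step 3 — with total size 6, 3 blocks, and largest block 3, the block sizes (in nonincreasing order) are [3, 2, 1].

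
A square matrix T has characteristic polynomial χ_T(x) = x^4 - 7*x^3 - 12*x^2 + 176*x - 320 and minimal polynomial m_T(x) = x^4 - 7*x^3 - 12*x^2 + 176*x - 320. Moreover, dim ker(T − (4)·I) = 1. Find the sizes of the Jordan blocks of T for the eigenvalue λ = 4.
Block sizes for λ = 4: [3]

Step 1 — from the characteristic polynomial, algebraic multiplicity of λ = 4 is 3. From dim ker(T − (4)·I) = 1, there are exactly 1 Jordan blocks for λ = 4.
Step 2 — from the minimal polynomial, the factor (x − 4)^3 tells us the largest block for λ = 4 has size 3.
Step 3 — with total size 3, 1 blocks, and largest block 3, the block sizes (in nonincreasing order) are [3].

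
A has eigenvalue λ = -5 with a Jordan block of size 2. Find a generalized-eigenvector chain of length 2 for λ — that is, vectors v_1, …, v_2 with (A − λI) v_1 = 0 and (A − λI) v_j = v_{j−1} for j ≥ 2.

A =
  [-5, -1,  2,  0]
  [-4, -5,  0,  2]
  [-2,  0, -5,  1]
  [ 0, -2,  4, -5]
A Jordan chain for λ = -5 of length 2:
v_1 = (0, -4, -2, 0)ᵀ
v_2 = (1, 0, 0, 0)ᵀ

Let N = A − (-5)·I. We want v_2 with N^2 v_2 = 0 but N^1 v_2 ≠ 0; then v_{j-1} := N · v_j for j = 2, …, 2.

Pick v_2 = (1, 0, 0, 0)ᵀ.
Then v_1 = N · v_2 = (0, -4, -2, 0)ᵀ.

Sanity check: (A − (-5)·I) v_1 = (0, 0, 0, 0)ᵀ = 0. ✓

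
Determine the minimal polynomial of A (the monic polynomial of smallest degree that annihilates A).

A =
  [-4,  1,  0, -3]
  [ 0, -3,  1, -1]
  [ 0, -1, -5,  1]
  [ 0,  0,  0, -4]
x^3 + 12*x^2 + 48*x + 64

The characteristic polynomial is χ_A(x) = (x + 4)^4, so the eigenvalues are known. The minimal polynomial is
  m_A(x) = Π_λ (x − λ)^{k_λ}
where k_λ is the size of the *largest* Jordan block for λ (equivalently, the smallest k with (A − λI)^k v = 0 for every generalised eigenvector v of λ).

  λ = -4: largest Jordan block has size 3, contributing (x + 4)^3

So m_A(x) = (x + 4)^3 = x^3 + 12*x^2 + 48*x + 64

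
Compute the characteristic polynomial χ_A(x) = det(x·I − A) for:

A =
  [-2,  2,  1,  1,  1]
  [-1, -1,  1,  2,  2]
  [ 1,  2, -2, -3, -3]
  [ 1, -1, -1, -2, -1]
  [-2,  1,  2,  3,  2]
x^5 + 5*x^4 + 10*x^3 + 10*x^2 + 5*x + 1

Expanding det(x·I − A) (e.g. by cofactor expansion or by noting that A is similar to its Jordan form J, which has the same characteristic polynomial as A) gives
  χ_A(x) = x^5 + 5*x^4 + 10*x^3 + 10*x^2 + 5*x + 1
which factors as (x + 1)^5. The eigenvalues (with algebraic multiplicities) are λ = -1 with multiplicity 5.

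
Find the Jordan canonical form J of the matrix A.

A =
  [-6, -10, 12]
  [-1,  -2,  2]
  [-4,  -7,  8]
J_3(0)

The characteristic polynomial is
  det(x·I − A) = x^3

Eigenvalues and multiplicities (the geometric multiplicity of λ is n − rank(A − λI), which equals the number of Jordan blocks for λ):
  λ = 0: algebraic multiplicity = 3, geometric multiplicity = 1

Determining the block sizes for each eigenvalue:
  λ = 0: one block (gm = 1), so the single block has size am = 3 → block sizes [3]

Assembling the blocks gives a Jordan form
J =
  [0, 1, 0]
  [0, 0, 1]
  [0, 0, 0]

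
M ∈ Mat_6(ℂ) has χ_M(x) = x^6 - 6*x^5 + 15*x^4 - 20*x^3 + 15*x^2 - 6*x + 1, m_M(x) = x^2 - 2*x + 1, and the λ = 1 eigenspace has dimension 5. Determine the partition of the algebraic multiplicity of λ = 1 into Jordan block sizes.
Block sizes for λ = 1: [2, 1, 1, 1, 1]

Step 1 — from the characteristic polynomial, algebraic multiplicity of λ = 1 is 6. From dim ker(M − (1)·I) = 5, there are exactly 5 Jordan blocks for λ = 1.
Step 2 — from the minimal polynomial, the factor (x − 1)^2 tells us the largest block for λ = 1 has size 2.
Step 3 — with total size 6, 5 blocks, and largest block 2, the block sizes (in nonincreasing order) are [2, 1, 1, 1, 1].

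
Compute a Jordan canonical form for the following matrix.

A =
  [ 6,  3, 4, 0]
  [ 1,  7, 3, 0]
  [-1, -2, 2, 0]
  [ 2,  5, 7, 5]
J_3(5) ⊕ J_1(5)

The characteristic polynomial is
  det(x·I − A) = x^4 - 20*x^3 + 150*x^2 - 500*x + 625 = (x - 5)^4

Eigenvalues and multiplicities (the geometric multiplicity of λ is n − rank(A − λI), which equals the number of Jordan blocks for λ):
  λ = 5: algebraic multiplicity = 4, geometric multiplicity = 2

Determining the block sizes for each eigenvalue:
  λ = 5: with am = 4 and gm = 2, the partition is not yet determined (e.g. several partitions of 4 into 2 parts exist). Let N = A − (5)·I. Computing rank(N^1) = 2, rank(N^2) = 1, rank(N^3) = 0; the number of blocks of size ≥ j is rank(N^{j−1}) − rank(N^j), giving [2, 1, 1]. So we have 1 block(s) of size 3, 1 block(s) of size 1 → block sizes [3, 1]

Assembling the blocks gives a Jordan form
J =
  [5, 1, 0, 0]
  [0, 5, 1, 0]
  [0, 0, 5, 0]
  [0, 0, 0, 5]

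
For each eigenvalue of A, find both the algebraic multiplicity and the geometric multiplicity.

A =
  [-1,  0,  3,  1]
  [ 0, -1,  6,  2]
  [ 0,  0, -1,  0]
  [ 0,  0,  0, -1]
λ = -1: alg = 4, geom = 3

Step 1 — factor the characteristic polynomial to read off the algebraic multiplicities:
  χ_A(x) = (x + 1)^4

Step 2 — compute geometric multiplicities via the rank-nullity identity g(λ) = n − rank(A − λI):
  rank(A − (-1)·I) = 1, so dim ker(A − (-1)·I) = n − 1 = 3

Summary:
  λ = -1: algebraic multiplicity = 4, geometric multiplicity = 3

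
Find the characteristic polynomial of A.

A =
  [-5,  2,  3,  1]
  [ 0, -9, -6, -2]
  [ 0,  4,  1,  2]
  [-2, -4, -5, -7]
x^4 + 20*x^3 + 150*x^2 + 500*x + 625

Expanding det(x·I − A) (e.g. by cofactor expansion or by noting that A is similar to its Jordan form J, which has the same characteristic polynomial as A) gives
  χ_A(x) = x^4 + 20*x^3 + 150*x^2 + 500*x + 625
which factors as (x + 5)^4. The eigenvalues (with algebraic multiplicities) are λ = -5 with multiplicity 4.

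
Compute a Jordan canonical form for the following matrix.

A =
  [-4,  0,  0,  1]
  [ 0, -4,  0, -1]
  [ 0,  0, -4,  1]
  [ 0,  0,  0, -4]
J_2(-4) ⊕ J_1(-4) ⊕ J_1(-4)

The characteristic polynomial is
  det(x·I − A) = x^4 + 16*x^3 + 96*x^2 + 256*x + 256 = (x + 4)^4

Eigenvalues and multiplicities (the geometric multiplicity of λ is n − rank(A − λI), which equals the number of Jordan blocks for λ):
  λ = -4: algebraic multiplicity = 4, geometric multiplicity = 3

Determining the block sizes for each eigenvalue:
  λ = -4: 3 blocks summing to 4 forces exactly one block of size 2 and the rest size 1 → block sizes [2, 1, 1]

Assembling the blocks gives a Jordan form
J =
  [-4,  1,  0,  0]
  [ 0, -4,  0,  0]
  [ 0,  0, -4,  0]
  [ 0,  0,  0, -4]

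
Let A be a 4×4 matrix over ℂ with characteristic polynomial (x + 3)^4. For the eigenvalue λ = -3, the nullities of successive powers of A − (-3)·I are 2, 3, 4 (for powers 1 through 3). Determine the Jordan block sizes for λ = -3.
Block sizes for λ = -3: [3, 1]

From the dimensions of kernels of powers, the number of Jordan blocks of size at least j is d_j − d_{j−1} where d_j = dim ker(N^j) (with d_0 = 0). Computing the differences gives [2, 1, 1].
The number of blocks of size exactly k is (#blocks of size ≥ k) − (#blocks of size ≥ k + 1), so the partition is: 1 block(s) of size 1, 1 block(s) of size 3.
In nonincreasing order the block sizes are [3, 1].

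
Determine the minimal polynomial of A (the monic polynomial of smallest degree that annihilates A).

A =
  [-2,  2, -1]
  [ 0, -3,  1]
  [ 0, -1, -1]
x^3 + 6*x^2 + 12*x + 8

The characteristic polynomial is χ_A(x) = (x + 2)^3, so the eigenvalues are known. The minimal polynomial is
  m_A(x) = Π_λ (x − λ)^{k_λ}
where k_λ is the size of the *largest* Jordan block for λ (equivalently, the smallest k with (A − λI)^k v = 0 for every generalised eigenvector v of λ).

  λ = -2: largest Jordan block has size 3, contributing (x + 2)^3

So m_A(x) = (x + 2)^3 = x^3 + 6*x^2 + 12*x + 8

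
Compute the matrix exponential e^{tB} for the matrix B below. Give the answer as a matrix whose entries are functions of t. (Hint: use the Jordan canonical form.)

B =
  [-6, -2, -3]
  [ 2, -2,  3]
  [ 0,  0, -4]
e^{tB} =
  [-2*t*exp(-4*t) + exp(-4*t), -2*t*exp(-4*t), -3*t*exp(-4*t)]
  [2*t*exp(-4*t), 2*t*exp(-4*t) + exp(-4*t), 3*t*exp(-4*t)]
  [0, 0, exp(-4*t)]

Strategy: write B = P · J · P⁻¹ where J is a Jordan canonical form, so e^{tB} = P · e^{tJ} · P⁻¹, and e^{tJ} can be computed block-by-block.

B has Jordan form
J =
  [-4,  1,  0]
  [ 0, -4,  0]
  [ 0,  0, -4]
(up to reordering of blocks).

Per-block formulas:
  For a 2×2 Jordan block J_2(-4): exp(t · J_2(-4)) = e^(-4t)·(I + t·N), where N is the 2×2 nilpotent shift.
  For a 1×1 block at λ = -4: exp(t · [-4]) = [e^(-4t)].

After assembling e^{tJ} and conjugating by P, we get:

e^{tB} =
  [-2*t*exp(-4*t) + exp(-4*t), -2*t*exp(-4*t), -3*t*exp(-4*t)]
  [2*t*exp(-4*t), 2*t*exp(-4*t) + exp(-4*t), 3*t*exp(-4*t)]
  [0, 0, exp(-4*t)]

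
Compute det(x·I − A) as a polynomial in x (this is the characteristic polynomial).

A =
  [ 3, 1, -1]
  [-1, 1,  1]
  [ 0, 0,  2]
x^3 - 6*x^2 + 12*x - 8

Expanding det(x·I − A) (e.g. by cofactor expansion or by noting that A is similar to its Jordan form J, which has the same characteristic polynomial as A) gives
  χ_A(x) = x^3 - 6*x^2 + 12*x - 8
which factors as (x - 2)^3. The eigenvalues (with algebraic multiplicities) are λ = 2 with multiplicity 3.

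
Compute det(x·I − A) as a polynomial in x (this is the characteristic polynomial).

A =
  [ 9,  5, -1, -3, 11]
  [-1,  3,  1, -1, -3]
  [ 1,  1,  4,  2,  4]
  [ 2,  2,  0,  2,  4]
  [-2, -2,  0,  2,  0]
x^5 - 18*x^4 + 128*x^3 - 448*x^2 + 768*x - 512

Expanding det(x·I − A) (e.g. by cofactor expansion or by noting that A is similar to its Jordan form J, which has the same characteristic polynomial as A) gives
  χ_A(x) = x^5 - 18*x^4 + 128*x^3 - 448*x^2 + 768*x - 512
which factors as (x - 4)^4*(x - 2). The eigenvalues (with algebraic multiplicities) are λ = 2 with multiplicity 1, λ = 4 with multiplicity 4.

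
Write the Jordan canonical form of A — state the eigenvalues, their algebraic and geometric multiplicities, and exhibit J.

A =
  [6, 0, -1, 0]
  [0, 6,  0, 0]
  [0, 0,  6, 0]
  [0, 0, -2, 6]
J_2(6) ⊕ J_1(6) ⊕ J_1(6)

The characteristic polynomial is
  det(x·I − A) = x^4 - 24*x^3 + 216*x^2 - 864*x + 1296 = (x - 6)^4

Eigenvalues and multiplicities (the geometric multiplicity of λ is n − rank(A − λI), which equals the number of Jordan blocks for λ):
  λ = 6: algebraic multiplicity = 4, geometric multiplicity = 3

Determining the block sizes for each eigenvalue:
  λ = 6: 3 blocks summing to 4 forces exactly one block of size 2 and the rest size 1 → block sizes [2, 1, 1]

Assembling the blocks gives a Jordan form
J =
  [6, 1, 0, 0]
  [0, 6, 0, 0]
  [0, 0, 6, 0]
  [0, 0, 0, 6]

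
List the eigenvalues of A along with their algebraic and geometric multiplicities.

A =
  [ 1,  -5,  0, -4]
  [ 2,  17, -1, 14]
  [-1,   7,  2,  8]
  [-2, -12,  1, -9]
λ = 2: alg = 3, geom = 1; λ = 5: alg = 1, geom = 1

Step 1 — factor the characteristic polynomial to read off the algebraic multiplicities:
  χ_A(x) = (x - 5)*(x - 2)^3

Step 2 — compute geometric multiplicities via the rank-nullity identity g(λ) = n − rank(A − λI):
  rank(A − (2)·I) = 3, so dim ker(A − (2)·I) = n − 3 = 1
  rank(A − (5)·I) = 3, so dim ker(A − (5)·I) = n − 3 = 1

Summary:
  λ = 2: algebraic multiplicity = 3, geometric multiplicity = 1
  λ = 5: algebraic multiplicity = 1, geometric multiplicity = 1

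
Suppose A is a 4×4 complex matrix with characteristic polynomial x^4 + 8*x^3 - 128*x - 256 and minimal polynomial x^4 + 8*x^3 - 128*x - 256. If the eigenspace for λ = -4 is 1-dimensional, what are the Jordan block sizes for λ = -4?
Block sizes for λ = -4: [3]

Step 1 — from the characteristic polynomial, algebraic multiplicity of λ = -4 is 3. From dim ker(A − (-4)·I) = 1, there are exactly 1 Jordan blocks for λ = -4.
Step 2 — from the minimal polynomial, the factor (x + 4)^3 tells us the largest block for λ = -4 has size 3.
Step 3 — with total size 3, 1 blocks, and largest block 3, the block sizes (in nonincreasing order) are [3].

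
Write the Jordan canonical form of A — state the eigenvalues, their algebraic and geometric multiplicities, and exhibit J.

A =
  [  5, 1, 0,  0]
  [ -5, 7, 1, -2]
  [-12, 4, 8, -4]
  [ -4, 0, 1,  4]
J_3(6) ⊕ J_1(6)

The characteristic polynomial is
  det(x·I − A) = x^4 - 24*x^3 + 216*x^2 - 864*x + 1296 = (x - 6)^4

Eigenvalues and multiplicities (the geometric multiplicity of λ is n − rank(A − λI), which equals the number of Jordan blocks for λ):
  λ = 6: algebraic multiplicity = 4, geometric multiplicity = 2

Determining the block sizes for each eigenvalue:
  λ = 6: with am = 4 and gm = 2, the partition is not yet determined (e.g. several partitions of 4 into 2 parts exist). Let N = A − (6)·I. Computing rank(N^1) = 2, rank(N^2) = 1, rank(N^3) = 0; the number of blocks of size ≥ j is rank(N^{j−1}) − rank(N^j), giving [2, 1, 1]. So we have 1 block(s) of size 3, 1 block(s) of size 1 → block sizes [3, 1]

Assembling the blocks gives a Jordan form
J =
  [6, 1, 0, 0]
  [0, 6, 1, 0]
  [0, 0, 6, 0]
  [0, 0, 0, 6]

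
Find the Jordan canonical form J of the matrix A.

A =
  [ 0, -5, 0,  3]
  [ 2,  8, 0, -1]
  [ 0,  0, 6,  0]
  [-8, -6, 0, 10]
J_3(6) ⊕ J_1(6)

The characteristic polynomial is
  det(x·I − A) = x^4 - 24*x^3 + 216*x^2 - 864*x + 1296 = (x - 6)^4

Eigenvalues and multiplicities (the geometric multiplicity of λ is n − rank(A − λI), which equals the number of Jordan blocks for λ):
  λ = 6: algebraic multiplicity = 4, geometric multiplicity = 2

Determining the block sizes for each eigenvalue:
  λ = 6: with am = 4 and gm = 2, the partition is not yet determined (e.g. several partitions of 4 into 2 parts exist). Let N = A − (6)·I. Computing rank(N^1) = 2, rank(N^2) = 1, rank(N^3) = 0; the number of blocks of size ≥ j is rank(N^{j−1}) − rank(N^j), giving [2, 1, 1]. So we have 1 block(s) of size 3, 1 block(s) of size 1 → block sizes [3, 1]

Assembling the blocks gives a Jordan form
J =
  [6, 1, 0, 0]
  [0, 6, 1, 0]
  [0, 0, 6, 0]
  [0, 0, 0, 6]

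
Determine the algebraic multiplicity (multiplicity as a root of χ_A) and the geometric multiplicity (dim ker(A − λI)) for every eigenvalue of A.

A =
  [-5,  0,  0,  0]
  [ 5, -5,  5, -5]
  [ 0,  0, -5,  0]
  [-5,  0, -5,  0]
λ = -5: alg = 3, geom = 3; λ = 0: alg = 1, geom = 1

Step 1 — factor the characteristic polynomial to read off the algebraic multiplicities:
  χ_A(x) = x*(x + 5)^3

Step 2 — compute geometric multiplicities via the rank-nullity identity g(λ) = n − rank(A − λI):
  rank(A − (-5)·I) = 1, so dim ker(A − (-5)·I) = n − 1 = 3
  rank(A − (0)·I) = 3, so dim ker(A − (0)·I) = n − 3 = 1

Summary:
  λ = -5: algebraic multiplicity = 3, geometric multiplicity = 3
  λ = 0: algebraic multiplicity = 1, geometric multiplicity = 1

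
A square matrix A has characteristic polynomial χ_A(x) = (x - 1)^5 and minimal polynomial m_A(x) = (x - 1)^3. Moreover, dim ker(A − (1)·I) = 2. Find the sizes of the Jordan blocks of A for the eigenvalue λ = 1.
Block sizes for λ = 1: [3, 2]

Step 1 — from the characteristic polynomial, algebraic multiplicity of λ = 1 is 5. From dim ker(A − (1)·I) = 2, there are exactly 2 Jordan blocks for λ = 1.
Step 2 — from the minimal polynomial, the factor (x − 1)^3 tells us the largest block for λ = 1 has size 3.
Step 3 — with total size 5, 2 blocks, and largest block 3, the block sizes (in nonincreasing order) are [3, 2].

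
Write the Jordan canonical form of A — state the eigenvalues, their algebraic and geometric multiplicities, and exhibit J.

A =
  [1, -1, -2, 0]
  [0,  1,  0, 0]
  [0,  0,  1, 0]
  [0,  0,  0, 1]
J_2(1) ⊕ J_1(1) ⊕ J_1(1)

The characteristic polynomial is
  det(x·I − A) = x^4 - 4*x^3 + 6*x^2 - 4*x + 1 = (x - 1)^4

Eigenvalues and multiplicities (the geometric multiplicity of λ is n − rank(A − λI), which equals the number of Jordan blocks for λ):
  λ = 1: algebraic multiplicity = 4, geometric multiplicity = 3

Determining the block sizes for each eigenvalue:
  λ = 1: 3 blocks summing to 4 forces exactly one block of size 2 and the rest size 1 → block sizes [2, 1, 1]

Assembling the blocks gives a Jordan form
J =
  [1, 1, 0, 0]
  [0, 1, 0, 0]
  [0, 0, 1, 0]
  [0, 0, 0, 1]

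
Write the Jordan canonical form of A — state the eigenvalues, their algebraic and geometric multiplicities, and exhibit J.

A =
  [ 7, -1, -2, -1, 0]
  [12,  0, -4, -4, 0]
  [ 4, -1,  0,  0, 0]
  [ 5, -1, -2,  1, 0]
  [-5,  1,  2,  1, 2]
J_2(2) ⊕ J_2(2) ⊕ J_1(2)

The characteristic polynomial is
  det(x·I − A) = x^5 - 10*x^4 + 40*x^3 - 80*x^2 + 80*x - 32 = (x - 2)^5

Eigenvalues and multiplicities (the geometric multiplicity of λ is n − rank(A − λI), which equals the number of Jordan blocks for λ):
  λ = 2: algebraic multiplicity = 5, geometric multiplicity = 3

Determining the block sizes for each eigenvalue:
  λ = 2: with am = 5 and gm = 3, the partition is not yet determined (e.g. several partitions of 5 into 3 parts exist). Let N = A − (2)·I. Computing rank(N^1) = 2, rank(N^2) = 0; the number of blocks of size ≥ j is rank(N^{j−1}) − rank(N^j), giving [3, 2]. So we have 2 block(s) of size 2, 1 block(s) of size 1 → block sizes [2, 2, 1]

Assembling the blocks gives a Jordan form
J =
  [2, 1, 0, 0, 0]
  [0, 2, 0, 0, 0]
  [0, 0, 2, 1, 0]
  [0, 0, 0, 2, 0]
  [0, 0, 0, 0, 2]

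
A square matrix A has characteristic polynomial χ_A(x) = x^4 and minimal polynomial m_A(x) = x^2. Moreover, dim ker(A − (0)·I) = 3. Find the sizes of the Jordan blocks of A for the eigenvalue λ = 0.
Block sizes for λ = 0: [2, 1, 1]

Step 1 — from the characteristic polynomial, algebraic multiplicity of λ = 0 is 4. From dim ker(A − (0)·I) = 3, there are exactly 3 Jordan blocks for λ = 0.
Step 2 — from the minimal polynomial, the factor (x − 0)^2 tells us the largest block for λ = 0 has size 2.
Step 3 — with total size 4, 3 blocks, and largest block 2, the block sizes (in nonincreasing order) are [2, 1, 1].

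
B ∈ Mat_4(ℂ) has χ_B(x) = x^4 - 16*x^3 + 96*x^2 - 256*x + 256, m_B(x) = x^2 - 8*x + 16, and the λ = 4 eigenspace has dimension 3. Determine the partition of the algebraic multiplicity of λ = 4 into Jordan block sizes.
Block sizes for λ = 4: [2, 1, 1]

Step 1 — from the characteristic polynomial, algebraic multiplicity of λ = 4 is 4. From dim ker(B − (4)·I) = 3, there are exactly 3 Jordan blocks for λ = 4.
Step 2 — from the minimal polynomial, the factor (x − 4)^2 tells us the largest block for λ = 4 has size 2.
Step 3 — with total size 4, 3 blocks, and largest block 2, the block sizes (in nonincreasing order) are [2, 1, 1].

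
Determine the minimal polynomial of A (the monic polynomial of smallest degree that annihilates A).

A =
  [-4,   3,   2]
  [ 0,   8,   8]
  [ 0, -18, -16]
x^2 + 8*x + 16

The characteristic polynomial is χ_A(x) = (x + 4)^3, so the eigenvalues are known. The minimal polynomial is
  m_A(x) = Π_λ (x − λ)^{k_λ}
where k_λ is the size of the *largest* Jordan block for λ (equivalently, the smallest k with (A − λI)^k v = 0 for every generalised eigenvector v of λ).

  λ = -4: largest Jordan block has size 2, contributing (x + 4)^2

So m_A(x) = (x + 4)^2 = x^2 + 8*x + 16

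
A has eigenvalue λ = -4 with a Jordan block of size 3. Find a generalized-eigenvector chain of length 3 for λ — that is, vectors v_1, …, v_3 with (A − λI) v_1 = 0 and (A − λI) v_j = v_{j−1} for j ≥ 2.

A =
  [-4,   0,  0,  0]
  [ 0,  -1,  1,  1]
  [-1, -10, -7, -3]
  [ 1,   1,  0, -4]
A Jordan chain for λ = -4 of length 3:
v_1 = (0, 0, -3, 3)ᵀ
v_2 = (0, 3, -10, 1)ᵀ
v_3 = (0, 1, 0, 0)ᵀ

Let N = A − (-4)·I. We want v_3 with N^3 v_3 = 0 but N^2 v_3 ≠ 0; then v_{j-1} := N · v_j for j = 3, …, 2.

Pick v_3 = (0, 1, 0, 0)ᵀ.
Then v_2 = N · v_3 = (0, 3, -10, 1)ᵀ.
Then v_1 = N · v_2 = (0, 0, -3, 3)ᵀ.

Sanity check: (A − (-4)·I) v_1 = (0, 0, 0, 0)ᵀ = 0. ✓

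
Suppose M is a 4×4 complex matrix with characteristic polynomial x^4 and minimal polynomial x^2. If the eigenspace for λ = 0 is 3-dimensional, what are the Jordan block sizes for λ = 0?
Block sizes for λ = 0: [2, 1, 1]

Step 1 — from the characteristic polynomial, algebraic multiplicity of λ = 0 is 4. From dim ker(M − (0)·I) = 3, there are exactly 3 Jordan blocks for λ = 0.
Step 2 — from the minimal polynomial, the factor (x − 0)^2 tells us the largest block for λ = 0 has size 2.
Step 3 — with total size 4, 3 blocks, and largest block 2, the block sizes (in nonincreasing order) are [2, 1, 1].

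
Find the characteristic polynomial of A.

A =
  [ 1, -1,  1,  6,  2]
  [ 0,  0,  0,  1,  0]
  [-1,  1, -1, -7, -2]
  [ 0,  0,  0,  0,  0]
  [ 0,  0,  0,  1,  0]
x^5

Expanding det(x·I − A) (e.g. by cofactor expansion or by noting that A is similar to its Jordan form J, which has the same characteristic polynomial as A) gives
  χ_A(x) = x^5
which factors as x^5. The eigenvalues (with algebraic multiplicities) are λ = 0 with multiplicity 5.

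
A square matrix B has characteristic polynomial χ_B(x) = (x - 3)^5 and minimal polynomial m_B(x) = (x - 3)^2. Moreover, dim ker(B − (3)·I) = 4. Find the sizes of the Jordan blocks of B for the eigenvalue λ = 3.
Block sizes for λ = 3: [2, 1, 1, 1]

Step 1 — from the characteristic polynomial, algebraic multiplicity of λ = 3 is 5. From dim ker(B − (3)·I) = 4, there are exactly 4 Jordan blocks for λ = 3.
Step 2 — from the minimal polynomial, the factor (x − 3)^2 tells us the largest block for λ = 3 has size 2.
Step 3 — with total size 5, 4 blocks, and largest block 2, the block sizes (in nonincreasing order) are [2, 1, 1, 1].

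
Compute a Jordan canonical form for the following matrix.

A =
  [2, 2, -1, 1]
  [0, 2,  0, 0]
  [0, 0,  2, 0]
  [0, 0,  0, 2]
J_2(2) ⊕ J_1(2) ⊕ J_1(2)

The characteristic polynomial is
  det(x·I − A) = x^4 - 8*x^3 + 24*x^2 - 32*x + 16 = (x - 2)^4

Eigenvalues and multiplicities (the geometric multiplicity of λ is n − rank(A − λI), which equals the number of Jordan blocks for λ):
  λ = 2: algebraic multiplicity = 4, geometric multiplicity = 3

Determining the block sizes for each eigenvalue:
  λ = 2: 3 blocks summing to 4 forces exactly one block of size 2 and the rest size 1 → block sizes [2, 1, 1]

Assembling the blocks gives a Jordan form
J =
  [2, 1, 0, 0]
  [0, 2, 0, 0]
  [0, 0, 2, 0]
  [0, 0, 0, 2]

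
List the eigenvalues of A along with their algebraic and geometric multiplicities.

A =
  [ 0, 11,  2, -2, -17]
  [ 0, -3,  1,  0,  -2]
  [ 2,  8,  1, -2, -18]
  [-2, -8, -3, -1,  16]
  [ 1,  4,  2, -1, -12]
λ = -3: alg = 5, geom = 2

Step 1 — factor the characteristic polynomial to read off the algebraic multiplicities:
  χ_A(x) = (x + 3)^5

Step 2 — compute geometric multiplicities via the rank-nullity identity g(λ) = n − rank(A − λI):
  rank(A − (-3)·I) = 3, so dim ker(A − (-3)·I) = n − 3 = 2

Summary:
  λ = -3: algebraic multiplicity = 5, geometric multiplicity = 2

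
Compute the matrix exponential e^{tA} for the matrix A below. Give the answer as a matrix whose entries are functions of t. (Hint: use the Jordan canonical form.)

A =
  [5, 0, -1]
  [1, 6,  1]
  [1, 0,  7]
e^{tA} =
  [-t*exp(6*t) + exp(6*t), 0, -t*exp(6*t)]
  [t*exp(6*t), exp(6*t), t*exp(6*t)]
  [t*exp(6*t), 0, t*exp(6*t) + exp(6*t)]

Strategy: write A = P · J · P⁻¹ where J is a Jordan canonical form, so e^{tA} = P · e^{tJ} · P⁻¹, and e^{tJ} can be computed block-by-block.

A has Jordan form
J =
  [6, 1, 0]
  [0, 6, 0]
  [0, 0, 6]
(up to reordering of blocks).

Per-block formulas:
  For a 1×1 block at λ = 6: exp(t · [6]) = [e^(6t)].
  For a 2×2 Jordan block J_2(6): exp(t · J_2(6)) = e^(6t)·(I + t·N), where N is the 2×2 nilpotent shift.

After assembling e^{tJ} and conjugating by P, we get:

e^{tA} =
  [-t*exp(6*t) + exp(6*t), 0, -t*exp(6*t)]
  [t*exp(6*t), exp(6*t), t*exp(6*t)]
  [t*exp(6*t), 0, t*exp(6*t) + exp(6*t)]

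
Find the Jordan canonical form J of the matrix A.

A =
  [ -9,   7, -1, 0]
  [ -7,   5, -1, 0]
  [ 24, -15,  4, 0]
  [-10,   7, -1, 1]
J_1(-2) ⊕ J_2(1) ⊕ J_1(1)

The characteristic polynomial is
  det(x·I − A) = x^4 - x^3 - 3*x^2 + 5*x - 2 = (x - 1)^3*(x + 2)

Eigenvalues and multiplicities (the geometric multiplicity of λ is n − rank(A − λI), which equals the number of Jordan blocks for λ):
  λ = -2: algebraic multiplicity = 1, geometric multiplicity = 1
  λ = 1: algebraic multiplicity = 3, geometric multiplicity = 2

Determining the block sizes for each eigenvalue:
  λ = -2: one block (gm = 1), so the single block has size am = 1 → block sizes [1]
  λ = 1: 2 blocks summing to 3 forces exactly one block of size 2 and the rest size 1 → block sizes [2, 1]

Assembling the blocks gives a Jordan form
J =
  [-2, 0, 0, 0]
  [ 0, 1, 1, 0]
  [ 0, 0, 1, 0]
  [ 0, 0, 0, 1]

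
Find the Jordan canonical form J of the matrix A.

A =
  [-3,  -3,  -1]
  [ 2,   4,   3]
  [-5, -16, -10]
J_3(-3)

The characteristic polynomial is
  det(x·I − A) = x^3 + 9*x^2 + 27*x + 27 = (x + 3)^3

Eigenvalues and multiplicities (the geometric multiplicity of λ is n − rank(A − λI), which equals the number of Jordan blocks for λ):
  λ = -3: algebraic multiplicity = 3, geometric multiplicity = 1

Determining the block sizes for each eigenvalue:
  λ = -3: one block (gm = 1), so the single block has size am = 3 → block sizes [3]

Assembling the blocks gives a Jordan form
J =
  [-3,  1,  0]
  [ 0, -3,  1]
  [ 0,  0, -3]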